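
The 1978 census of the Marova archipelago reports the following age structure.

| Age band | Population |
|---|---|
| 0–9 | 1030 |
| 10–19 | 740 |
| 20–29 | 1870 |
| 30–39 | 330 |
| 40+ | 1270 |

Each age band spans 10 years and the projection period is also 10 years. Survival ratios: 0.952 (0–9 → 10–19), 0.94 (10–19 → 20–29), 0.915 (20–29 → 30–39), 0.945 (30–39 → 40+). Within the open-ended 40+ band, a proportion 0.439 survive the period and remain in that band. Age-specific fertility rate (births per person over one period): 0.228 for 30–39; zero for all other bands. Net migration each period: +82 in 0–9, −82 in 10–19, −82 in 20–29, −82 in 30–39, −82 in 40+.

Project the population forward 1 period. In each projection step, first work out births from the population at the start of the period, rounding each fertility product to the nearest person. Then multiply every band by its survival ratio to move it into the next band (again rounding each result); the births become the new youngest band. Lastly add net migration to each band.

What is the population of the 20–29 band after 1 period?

614

(Bands numbered youngest = 1 to oldest = 5.)
Period 1:
Births: 330 * 0.228 = 75
Band 2: 1030 * 0.952 = 981
Band 3: 740 * 0.94 = 696
Band 4: 1870 * 0.915 = 1711
Band 5: 330 * 0.945 + 1270 * 0.439 = 312 + 558 = 870
Net migration: Band 1 + 82 → 157; Band 2 − 82 → 899; Band 3 − 82 → 614; Band 4 − 82 → 1629; Band 5 − 82 → 788
Giving 157 / 899 / 614 / 1629 / 788.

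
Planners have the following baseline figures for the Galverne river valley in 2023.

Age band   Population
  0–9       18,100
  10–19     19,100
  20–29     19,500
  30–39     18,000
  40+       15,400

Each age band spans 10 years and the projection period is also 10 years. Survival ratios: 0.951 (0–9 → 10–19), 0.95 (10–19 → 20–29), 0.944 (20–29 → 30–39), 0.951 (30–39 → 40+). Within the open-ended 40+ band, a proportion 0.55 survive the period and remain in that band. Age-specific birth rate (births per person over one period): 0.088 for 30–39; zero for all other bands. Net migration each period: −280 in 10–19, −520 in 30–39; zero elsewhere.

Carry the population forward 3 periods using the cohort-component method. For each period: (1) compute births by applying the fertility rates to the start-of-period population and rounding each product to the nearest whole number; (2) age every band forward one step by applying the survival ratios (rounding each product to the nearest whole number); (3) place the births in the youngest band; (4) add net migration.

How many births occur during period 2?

1574

Let band 1 be 0–9 through band 5 = 40+.
— Period 1 —
Births: 18000 × 0.088 = 1584
Band 2: 18100 × 0.951 = 17213
Band 3: 19100 × 0.95 = 18145
Band 4: 19500 × 0.944 = 18408
Band 5: 18000 × 0.951 + 15400 × 0.55 = 17118 + 8470 = 25588
Net migration: Band 2 − 280 → 16933; Band 4 − 520 → 17888
End of period: [1584, 16933, 18145, 17888, 25588]
— Period 2 —
Births: 17888 × 0.088 = 1574
Band 2: 1584 × 0.951 = 1506
Band 3: 16933 × 0.95 = 16086
Band 4: 18145 × 0.944 = 17129
Band 5: 17888 × 0.951 + 25588 × 0.55 = 17011 + 14073 = 31084
Net migration: Band 2 − 280 → 1226; Band 4 − 520 → 16609
End of period: [1574, 1226, 16086, 16609, 31084]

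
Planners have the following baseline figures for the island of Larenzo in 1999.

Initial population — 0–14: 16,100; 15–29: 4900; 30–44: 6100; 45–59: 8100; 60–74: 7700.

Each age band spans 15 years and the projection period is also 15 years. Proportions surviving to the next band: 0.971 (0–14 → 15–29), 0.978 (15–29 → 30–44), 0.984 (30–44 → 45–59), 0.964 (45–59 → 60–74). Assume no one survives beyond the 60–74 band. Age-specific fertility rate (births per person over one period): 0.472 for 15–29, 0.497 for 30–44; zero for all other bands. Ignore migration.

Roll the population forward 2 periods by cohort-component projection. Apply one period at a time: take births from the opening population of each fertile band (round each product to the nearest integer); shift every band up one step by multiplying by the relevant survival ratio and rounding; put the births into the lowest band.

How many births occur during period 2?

Period 1.
Births: 4900 × 0.472 = 2313, 6100 × 0.497 = 3032 → 5345
15–29: 16100 × 0.971 = 15633
30–44: 4900 × 0.978 = 4792
45–59: 6100 × 0.984 = 6002
60–74: 8100 × 0.964 = 7808
→ [5345, 15633, 4792, 6002, 7808]
Period 2.
Births: 15633 × 0.472 = 7379, 4792 × 0.497 = 2382 → 9761
15–29: 5345 × 0.971 = 5190
30–44: 15633 × 0.978 = 15289
45–59: 4792 × 0.984 = 4715
60–74: 6002 × 0.964 = 5786
→ [9761, 5190, 15289, 4715, 5786]

9761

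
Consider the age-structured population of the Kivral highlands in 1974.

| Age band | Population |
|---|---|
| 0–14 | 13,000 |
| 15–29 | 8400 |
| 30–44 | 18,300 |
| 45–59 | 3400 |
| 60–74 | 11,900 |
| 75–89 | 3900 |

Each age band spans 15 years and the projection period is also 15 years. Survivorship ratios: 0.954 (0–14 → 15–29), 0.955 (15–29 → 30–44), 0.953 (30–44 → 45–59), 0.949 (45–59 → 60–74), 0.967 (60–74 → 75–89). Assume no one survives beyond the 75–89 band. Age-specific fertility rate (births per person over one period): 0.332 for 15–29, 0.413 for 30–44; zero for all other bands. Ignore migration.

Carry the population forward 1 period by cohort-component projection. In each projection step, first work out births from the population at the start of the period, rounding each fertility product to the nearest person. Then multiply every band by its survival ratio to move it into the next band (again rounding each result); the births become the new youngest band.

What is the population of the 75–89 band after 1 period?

(Groups numbered youngest = 1 to oldest = 6.)
[period 1]
Births: 8400 × 0.332 = 2789 ; 18300 × 0.413 = 7558 ⇒ total 10347
Group 2: 13000 × 0.954 = 12402
Group 3: 8400 × 0.955 = 8022
Group 4: 18300 × 0.953 = 17440
Group 5: 3400 × 0.949 = 3227
Group 6: 11900 × 0.967 = 11507
Giving 10347 / 12402 / 8022 / 17440 / 3227 / 11507.

11507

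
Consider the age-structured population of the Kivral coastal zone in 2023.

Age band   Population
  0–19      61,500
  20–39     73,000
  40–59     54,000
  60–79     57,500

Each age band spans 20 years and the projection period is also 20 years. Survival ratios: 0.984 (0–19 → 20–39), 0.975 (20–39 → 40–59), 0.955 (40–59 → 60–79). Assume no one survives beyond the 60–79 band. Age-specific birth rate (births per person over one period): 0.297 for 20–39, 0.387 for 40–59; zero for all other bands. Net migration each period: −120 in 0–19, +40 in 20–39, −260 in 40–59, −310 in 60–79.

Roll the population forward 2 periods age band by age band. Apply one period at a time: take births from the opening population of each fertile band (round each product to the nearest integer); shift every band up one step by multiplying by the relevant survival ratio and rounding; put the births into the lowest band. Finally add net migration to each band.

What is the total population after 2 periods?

After projecting period 1:
Births: 73000 × 0.297 = 21681, 54000 × 0.387 = 20898 → 42579
20–39: 61500 × 0.984 = 60516
40–59: 73000 × 0.975 = 71175
60–79: 54000 × 0.955 = 51570
Net migration: 0–19 − 120 → 42459; 20–39 + 40 → 60556; 40–59 − 260 → 70915; 60–79 − 310 → 51260
Giving 42459 / 60556 / 70915 / 51260.
After projecting period 2:
Births: 60556 × 0.297 = 17985, 70915 × 0.387 = 27444 → 45429
20–39: 42459 × 0.984 = 41780
40–59: 60556 × 0.975 = 59042
60–79: 70915 × 0.955 = 67724
Net migration: 0–19 − 120 → 45309; 20–39 + 40 → 41820; 40–59 − 260 → 58782; 60–79 − 310 → 67414
Giving 45309 / 41820 / 58782 / 67414.
Total after period 2: 45309 + 41820 + 58782 + 67414 = 213325

213325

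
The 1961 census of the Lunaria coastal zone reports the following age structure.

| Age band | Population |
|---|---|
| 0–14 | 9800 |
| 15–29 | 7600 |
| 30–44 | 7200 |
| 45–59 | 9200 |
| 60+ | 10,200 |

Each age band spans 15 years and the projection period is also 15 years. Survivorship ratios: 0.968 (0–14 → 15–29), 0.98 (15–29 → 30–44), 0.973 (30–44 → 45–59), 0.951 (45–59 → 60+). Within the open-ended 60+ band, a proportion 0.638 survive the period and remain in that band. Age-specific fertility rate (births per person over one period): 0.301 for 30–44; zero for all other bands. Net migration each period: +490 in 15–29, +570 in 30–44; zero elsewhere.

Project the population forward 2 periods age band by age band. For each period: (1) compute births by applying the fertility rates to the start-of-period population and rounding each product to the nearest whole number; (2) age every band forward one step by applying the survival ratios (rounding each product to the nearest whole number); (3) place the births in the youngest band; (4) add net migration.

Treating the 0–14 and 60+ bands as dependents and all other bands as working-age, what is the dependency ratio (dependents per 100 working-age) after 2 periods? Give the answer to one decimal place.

90.7

Call the groups 1 to 5, youngest first.
Period 1:
Births: 7200 * 0.301 = 2167
Group 2: 9800 * 0.968 = 9486
Group 3: 7600 * 0.98 = 7448
Group 4: 7200 * 0.973 = 7006
Group 5: 9200 * 0.951 + 10200 * 0.638 = 8749 + 6508 = 15257
Net migration: Group 2 + 490 → 9976; Group 3 + 570 → 8018
End of period: [2167, 9976, 8018, 7006, 15257]
Period 2:
Births: 8018 * 0.301 = 2413
Group 2: 2167 * 0.968 = 2098
Group 3: 9976 * 0.98 = 9776
Group 4: 8018 * 0.973 = 7802
Group 5: 7006 * 0.951 + 15257 * 0.638 = 6663 + 9734 = 16397
Net migration: Group 2 + 490 → 2588; Group 3 + 570 → 10346
End of period: [2413, 2588, 10346, 7802, 16397]
Dependents (band 0–14 + band 60+) = 2413 + 16397 = 18810; working-age = 20736; ratio = 18810/20736 × 100 = 90.7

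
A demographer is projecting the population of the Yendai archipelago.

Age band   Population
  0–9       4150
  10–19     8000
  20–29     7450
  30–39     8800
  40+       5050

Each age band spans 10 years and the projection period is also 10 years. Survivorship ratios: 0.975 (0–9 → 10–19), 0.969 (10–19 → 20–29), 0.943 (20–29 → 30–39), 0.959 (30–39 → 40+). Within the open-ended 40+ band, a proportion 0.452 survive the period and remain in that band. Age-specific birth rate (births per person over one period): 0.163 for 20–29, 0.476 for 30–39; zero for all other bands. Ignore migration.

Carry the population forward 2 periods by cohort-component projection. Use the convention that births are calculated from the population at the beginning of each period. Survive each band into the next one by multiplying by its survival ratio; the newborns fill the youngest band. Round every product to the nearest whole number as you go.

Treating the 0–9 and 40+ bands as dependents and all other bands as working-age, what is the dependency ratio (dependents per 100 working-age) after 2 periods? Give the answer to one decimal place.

98.1

Period 1.
Births: 7450 * 0.163 = 1214  |  8800 * 0.476 = 4189 — total 5403
10–19: 4150 * 0.975 = 4046
20–29: 8000 * 0.969 = 7752
30–39: 7450 * 0.943 = 7025
40+: 8800 * 0.959 + 5050 * 0.452 = 8439 + 2283 = 10722
→ [5403, 4046, 7752, 7025, 10722]
Period 2.
Births: 7752 * 0.163 = 1264  |  7025 * 0.476 = 3344 — total 4608
10–19: 5403 * 0.975 = 5268
20–29: 4046 * 0.969 = 3921
30–39: 7752 * 0.943 = 7310
40+: 7025 * 0.959 + 10722 * 0.452 = 6737 + 4846 = 11583
→ [4608, 5268, 3921, 7310, 11583]
Dependents (band 0–9 + band 40+) = 4608 + 11583 = 16191; working-age = 16499; ratio = 16191/16499 × 100 = 98.1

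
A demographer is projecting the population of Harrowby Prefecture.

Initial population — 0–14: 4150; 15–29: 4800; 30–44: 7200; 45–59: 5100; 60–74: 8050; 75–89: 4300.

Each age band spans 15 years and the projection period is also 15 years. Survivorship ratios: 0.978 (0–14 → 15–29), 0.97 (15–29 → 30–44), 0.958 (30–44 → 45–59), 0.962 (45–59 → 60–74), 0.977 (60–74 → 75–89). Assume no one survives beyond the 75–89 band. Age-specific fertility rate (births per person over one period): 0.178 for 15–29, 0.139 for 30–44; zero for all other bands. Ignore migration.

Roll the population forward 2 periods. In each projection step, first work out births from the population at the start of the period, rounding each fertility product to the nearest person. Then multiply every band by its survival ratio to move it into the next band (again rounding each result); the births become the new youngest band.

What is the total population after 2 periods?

Period 1.
Births: 4800 × 0.178 = 854  |  7200 × 0.139 = 1001 ⇒ total 1855
15–29: 4150 × 0.978 = 4059
30–44: 4800 × 0.97 = 4656
45–59: 7200 × 0.958 = 6898
60–74: 5100 × 0.962 = 4906
75–89: 8050 × 0.977 = 7865
End of period: [1855, 4059, 4656, 6898, 4906, 7865]
Period 2.
Births: 4059 × 0.178 = 723  |  4656 × 0.139 = 647 ⇒ total 1370
15–29: 1855 × 0.978 = 1814
30–44: 4059 × 0.97 = 3937
45–59: 4656 × 0.958 = 4460
60–74: 6898 × 0.962 = 6636
75–89: 4906 × 0.977 = 4793
End of period: [1370, 1814, 3937, 4460, 6636, 4793]
Total after period 2: 1370 + 1814 + 3937 + 4460 + 6636 + 4793 = 23010

23010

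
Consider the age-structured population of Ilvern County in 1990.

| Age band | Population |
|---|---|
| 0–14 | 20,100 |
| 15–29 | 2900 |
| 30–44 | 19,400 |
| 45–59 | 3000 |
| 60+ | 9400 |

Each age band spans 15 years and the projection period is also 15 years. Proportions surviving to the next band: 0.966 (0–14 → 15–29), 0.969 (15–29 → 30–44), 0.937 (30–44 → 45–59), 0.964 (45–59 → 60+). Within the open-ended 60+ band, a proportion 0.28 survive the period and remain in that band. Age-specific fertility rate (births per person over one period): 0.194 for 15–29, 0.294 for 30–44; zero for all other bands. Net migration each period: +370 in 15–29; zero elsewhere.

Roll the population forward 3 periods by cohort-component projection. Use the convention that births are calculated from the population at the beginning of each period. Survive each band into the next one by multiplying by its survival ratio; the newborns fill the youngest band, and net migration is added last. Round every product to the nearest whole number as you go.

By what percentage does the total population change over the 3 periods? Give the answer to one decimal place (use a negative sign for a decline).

After projecting period 1:
Births: 2900 × 0.194 = 563, 19400 × 0.294 = 5704 → total 6267
15–29: 20100 × 0.966 = 19417
30–44: 2900 × 0.969 = 2810
45–59: 19400 × 0.937 = 18178
60+: 3000 × 0.964 + 9400 × 0.28 = 2892 + 2632 = 5524
Net migration: 15–29 + 370 → 19787
End of period: [6267, 19787, 2810, 18178, 5524]
After projecting period 2:
Births: 19787 × 0.194 = 3839, 2810 × 0.294 = 826 → total 4665
15–29: 6267 × 0.966 = 6054
30–44: 19787 × 0.969 = 19174
45–59: 2810 × 0.937 = 2633
60+: 18178 × 0.964 + 5524 × 0.28 = 17524 + 1547 = 19071
Net migration: 15–29 + 370 → 6424
End of period: [4665, 6424, 19174, 2633, 19071]
After projecting period 3:
Births: 6424 × 0.194 = 1246, 19174 × 0.294 = 5637 → total 6883
15–29: 4665 × 0.966 = 4506
30–44: 6424 × 0.969 = 6225
45–59: 19174 × 0.937 = 17966
60+: 2633 × 0.964 + 19071 × 0.28 = 2538 + 5340 = 7878
Net migration: 15–29 + 370 → 4876
End of period: [6883, 4876, 6225, 17966, 7878]
Total: 54800 → 43828; change = -10972; percentage change = -20.0%

-20.0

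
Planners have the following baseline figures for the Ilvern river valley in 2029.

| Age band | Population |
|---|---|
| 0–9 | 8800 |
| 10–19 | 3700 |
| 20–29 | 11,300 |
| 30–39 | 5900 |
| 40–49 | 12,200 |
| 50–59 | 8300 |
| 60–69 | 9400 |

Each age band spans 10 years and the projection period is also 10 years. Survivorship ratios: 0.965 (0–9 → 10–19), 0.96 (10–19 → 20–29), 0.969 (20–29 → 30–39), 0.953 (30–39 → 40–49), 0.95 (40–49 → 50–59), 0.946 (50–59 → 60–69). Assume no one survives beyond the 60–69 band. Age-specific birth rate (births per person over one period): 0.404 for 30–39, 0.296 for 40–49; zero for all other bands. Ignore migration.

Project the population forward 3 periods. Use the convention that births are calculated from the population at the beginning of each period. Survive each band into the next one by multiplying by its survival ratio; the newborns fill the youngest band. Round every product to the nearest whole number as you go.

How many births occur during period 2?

Numbering the bands 1..7 from youngest to oldest:
Period 1:
Births: 5900 × 0.404 = 2384 ; 12200 × 0.296 = 3611 → total 5995
Band 2: 8800 × 0.965 = 8492
Band 3: 3700 × 0.96 = 3552
Band 4: 11300 × 0.969 = 10950
Band 5: 5900 × 0.953 = 5623
Band 6: 12200 × 0.95 = 11590
Band 7: 8300 × 0.946 = 7852
Giving 5995 / 8492 / 3552 / 10950 / 5623 / 11590 / 7852.
Period 2:
Births: 10950 × 0.404 = 4424 ; 5623 × 0.296 = 1664 → total 6088
Band 2: 5995 × 0.965 = 5785
Band 3: 8492 × 0.96 = 8152
Band 4: 3552 × 0.969 = 3442
Band 5: 10950 × 0.953 = 10435
Band 6: 5623 × 0.95 = 5342
Band 7: 11590 × 0.946 = 10964
Giving 6088 / 5785 / 8152 / 3442 / 10435 / 5342 / 10964.

6088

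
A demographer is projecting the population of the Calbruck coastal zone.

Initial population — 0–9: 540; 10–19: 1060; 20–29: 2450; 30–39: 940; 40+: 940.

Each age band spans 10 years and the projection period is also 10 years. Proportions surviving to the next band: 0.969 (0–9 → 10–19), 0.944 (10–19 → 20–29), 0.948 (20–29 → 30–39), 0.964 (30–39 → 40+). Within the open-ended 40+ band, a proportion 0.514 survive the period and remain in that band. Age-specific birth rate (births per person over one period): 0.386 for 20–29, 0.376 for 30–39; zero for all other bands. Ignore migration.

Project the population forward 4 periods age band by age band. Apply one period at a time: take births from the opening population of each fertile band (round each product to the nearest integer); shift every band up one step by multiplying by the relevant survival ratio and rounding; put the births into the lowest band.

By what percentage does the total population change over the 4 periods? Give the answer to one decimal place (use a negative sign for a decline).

-13.2

Call the bands 1 to 5, youngest first.
— Period 1 —
Births: 2450 × 0.386 = 946  |  940 × 0.376 = 353 — total 1299
Band 2: 540 × 0.969 = 523
Band 3: 1060 × 0.944 = 1001
Band 4: 2450 × 0.948 = 2323
Band 5: 940 × 0.964 + 940 × 0.514 = 906 + 483 = 1389
End of period: [1299, 523, 1001, 2323, 1389]
— Period 2 —
Births: 1001 × 0.386 = 386  |  2323 × 0.376 = 873 — total 1259
Band 2: 1299 × 0.969 = 1259
Band 3: 523 × 0.944 = 494
Band 4: 1001 × 0.948 = 949
Band 5: 2323 × 0.964 + 1389 × 0.514 = 2239 + 714 = 2953
End of period: [1259, 1259, 494, 949, 2953]
— Period 3 —
Births: 494 × 0.386 = 191  |  949 × 0.376 = 357 — total 548
Band 2: 1259 × 0.969 = 1220
Band 3: 1259 × 0.944 = 1188
Band 4: 494 × 0.948 = 468
Band 5: 949 × 0.964 + 2953 × 0.514 = 915 + 1518 = 2433
End of period: [548, 1220, 1188, 468, 2433]
— Period 4 —
Births: 1188 × 0.386 = 459  |  468 × 0.376 = 176 — total 635
Band 2: 548 × 0.969 = 531
Band 3: 1220 × 0.944 = 1152
Band 4: 1188 × 0.948 = 1126
Band 5: 468 × 0.964 + 2433 × 0.514 = 451 + 1251 = 1702
End of period: [635, 531, 1152, 1126, 1702]
Total: 5930 → 5146; change = -784; percentage change = -13.2%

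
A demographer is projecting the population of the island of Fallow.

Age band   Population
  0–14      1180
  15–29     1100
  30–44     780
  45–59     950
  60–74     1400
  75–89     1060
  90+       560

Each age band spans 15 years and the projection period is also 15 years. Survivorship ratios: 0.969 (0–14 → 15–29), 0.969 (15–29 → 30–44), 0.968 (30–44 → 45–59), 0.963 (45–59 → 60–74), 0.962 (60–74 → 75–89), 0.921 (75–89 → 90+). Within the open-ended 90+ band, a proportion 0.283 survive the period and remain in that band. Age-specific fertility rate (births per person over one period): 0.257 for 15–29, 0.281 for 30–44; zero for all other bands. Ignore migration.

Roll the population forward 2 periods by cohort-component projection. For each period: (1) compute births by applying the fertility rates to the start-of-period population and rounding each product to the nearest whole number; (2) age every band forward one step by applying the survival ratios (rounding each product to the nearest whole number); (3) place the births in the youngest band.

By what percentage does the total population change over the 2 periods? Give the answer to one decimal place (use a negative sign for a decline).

Numbering the bands 1..7 from youngest to oldest:
Period 1:
Births: 1100 × 0.257 = 283, 780 × 0.281 = 219 ⇒ total 502
Band 2: 1180 × 0.969 = 1143
Band 3: 1100 × 0.969 = 1066
Band 4: 780 × 0.968 = 755
Band 5: 950 × 0.963 = 915
Band 6: 1400 × 0.962 = 1347
Band 7: 1060 × 0.921 + 560 × 0.283 = 976 + 158 = 1134
Giving 502 / 1143 / 1066 / 755 / 915 / 1347 / 1134.
Period 2:
Births: 1143 × 0.257 = 294, 1066 × 0.281 = 300 ⇒ total 594
Band 2: 502 × 0.969 = 486
Band 3: 1143 × 0.969 = 1108
Band 4: 1066 × 0.968 = 1032
Band 5: 755 × 0.963 = 727
Band 6: 915 × 0.962 = 880
Band 7: 1347 × 0.921 + 1134 × 0.283 = 1241 + 321 = 1562
Giving 594 / 486 / 1108 / 1032 / 727 / 880 / 1562.
Total: 7030 → 6389; change = -641; percentage change = -9.1%

-9.1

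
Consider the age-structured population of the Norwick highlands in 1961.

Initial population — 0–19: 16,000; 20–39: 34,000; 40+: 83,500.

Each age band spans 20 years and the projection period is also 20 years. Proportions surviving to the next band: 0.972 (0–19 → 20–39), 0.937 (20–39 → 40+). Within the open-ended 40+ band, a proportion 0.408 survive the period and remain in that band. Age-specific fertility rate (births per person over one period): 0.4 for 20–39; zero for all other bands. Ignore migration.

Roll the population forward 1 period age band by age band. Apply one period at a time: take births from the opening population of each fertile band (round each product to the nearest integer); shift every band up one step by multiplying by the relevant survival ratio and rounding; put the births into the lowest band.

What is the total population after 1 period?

95078

Let band 1 be 0–19 through band 3 = 40+.
Period 1.
Births: 34000 × 0.4 = 13600
Band 2: 16000 × 0.972 = 15552
Band 3: 34000 × 0.937 + 83500 × 0.408 = 31858 + 34068 = 65926
Giving 13600 / 15552 / 65926.
Total after period 1: 13600 + 15552 + 65926 = 95078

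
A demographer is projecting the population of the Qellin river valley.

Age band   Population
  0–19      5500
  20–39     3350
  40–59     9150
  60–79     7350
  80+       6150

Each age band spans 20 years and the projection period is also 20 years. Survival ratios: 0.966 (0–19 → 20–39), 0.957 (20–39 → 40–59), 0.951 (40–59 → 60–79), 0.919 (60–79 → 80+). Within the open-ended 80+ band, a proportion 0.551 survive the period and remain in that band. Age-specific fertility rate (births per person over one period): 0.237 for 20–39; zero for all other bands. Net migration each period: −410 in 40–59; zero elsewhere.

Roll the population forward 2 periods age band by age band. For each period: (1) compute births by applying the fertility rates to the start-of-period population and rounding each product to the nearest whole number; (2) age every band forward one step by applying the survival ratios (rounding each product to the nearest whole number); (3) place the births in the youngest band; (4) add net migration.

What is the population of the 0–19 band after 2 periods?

1259

Numbering the groups 1..5 from youngest to oldest:
After projecting period 1:
Births: 3350 * 0.237 = 794
Group 2: 5500 * 0.966 = 5313
Group 3: 3350 * 0.957 = 3206
Group 4: 9150 * 0.951 = 8702
Group 5: 7350 * 0.919 + 6150 * 0.551 = 6755 + 3389 = 10144
Net migration: Group 3 − 410 → 2796
Giving 794 / 5313 / 2796 / 8702 / 10144.
After projecting period 2:
Births: 5313 * 0.237 = 1259
Group 2: 794 * 0.966 = 767
Group 3: 5313 * 0.957 = 5085
Group 4: 2796 * 0.951 = 2659
Group 5: 8702 * 0.919 + 10144 * 0.551 = 7997 + 5589 = 13586
Net migration: Group 3 − 410 → 4675
Giving 1259 / 767 / 4675 / 2659 / 13586.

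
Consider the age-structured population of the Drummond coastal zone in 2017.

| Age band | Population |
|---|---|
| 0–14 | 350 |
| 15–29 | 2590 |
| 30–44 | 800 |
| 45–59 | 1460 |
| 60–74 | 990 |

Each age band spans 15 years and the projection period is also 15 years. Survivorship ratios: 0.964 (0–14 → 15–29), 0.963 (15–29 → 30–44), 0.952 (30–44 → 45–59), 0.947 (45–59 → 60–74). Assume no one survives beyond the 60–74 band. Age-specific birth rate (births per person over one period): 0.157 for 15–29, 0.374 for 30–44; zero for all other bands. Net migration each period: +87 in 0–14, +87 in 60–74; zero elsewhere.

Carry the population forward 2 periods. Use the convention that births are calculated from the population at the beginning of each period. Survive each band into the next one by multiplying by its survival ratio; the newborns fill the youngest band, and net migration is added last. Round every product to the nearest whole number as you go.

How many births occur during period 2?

986

[period 1]
Births: 2590 × 0.157 = 407  |  800 × 0.374 = 299 — total 706
15–29: 350 × 0.964 = 337
30–44: 2590 × 0.963 = 2494
45–59: 800 × 0.952 = 762
60–74: 1460 × 0.947 = 1383
Net migration: 0–14 + 87 → 793; 60–74 + 87 → 1470
Population now: 0–14=793, 15–29=337, 30–44=2494, 45–59=762, 60–74=1470
[period 2]
Births: 337 × 0.157 = 53  |  2494 × 0.374 = 933 — total 986
15–29: 793 × 0.964 = 764
30–44: 337 × 0.963 = 325
45–59: 2494 × 0.952 = 2374
60–74: 762 × 0.947 = 722
Net migration: 0–14 + 87 → 1073; 60–74 + 87 → 809
Population now: 0–14=1073, 15–29=764, 30–44=325, 45–59=2374, 60–74=809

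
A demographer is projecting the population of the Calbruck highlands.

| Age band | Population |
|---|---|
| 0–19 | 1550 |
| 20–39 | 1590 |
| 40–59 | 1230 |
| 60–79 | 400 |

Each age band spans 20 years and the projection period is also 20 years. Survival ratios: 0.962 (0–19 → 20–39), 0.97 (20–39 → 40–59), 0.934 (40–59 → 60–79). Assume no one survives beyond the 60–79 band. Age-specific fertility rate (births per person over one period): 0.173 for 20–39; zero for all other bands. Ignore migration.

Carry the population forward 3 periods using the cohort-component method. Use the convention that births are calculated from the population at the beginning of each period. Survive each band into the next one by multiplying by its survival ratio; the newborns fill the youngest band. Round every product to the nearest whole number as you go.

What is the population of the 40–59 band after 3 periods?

257

[period 1]
Births: 1590 × 0.173 = 275
20–39: 1550 × 0.962 = 1491
40–59: 1590 × 0.97 = 1542
60–79: 1230 × 0.934 = 1149
End of period: [275, 1491, 1542, 1149]
[period 2]
Births: 1491 × 0.173 = 258
20–39: 275 × 0.962 = 265
40–59: 1491 × 0.97 = 1446
60–79: 1542 × 0.934 = 1440
End of period: [258, 265, 1446, 1440]
[period 3]
Births: 265 × 0.173 = 46
20–39: 258 × 0.962 = 248
40–59: 265 × 0.97 = 257
60–79: 1446 × 0.934 = 1351
End of period: [46, 248, 257, 1351]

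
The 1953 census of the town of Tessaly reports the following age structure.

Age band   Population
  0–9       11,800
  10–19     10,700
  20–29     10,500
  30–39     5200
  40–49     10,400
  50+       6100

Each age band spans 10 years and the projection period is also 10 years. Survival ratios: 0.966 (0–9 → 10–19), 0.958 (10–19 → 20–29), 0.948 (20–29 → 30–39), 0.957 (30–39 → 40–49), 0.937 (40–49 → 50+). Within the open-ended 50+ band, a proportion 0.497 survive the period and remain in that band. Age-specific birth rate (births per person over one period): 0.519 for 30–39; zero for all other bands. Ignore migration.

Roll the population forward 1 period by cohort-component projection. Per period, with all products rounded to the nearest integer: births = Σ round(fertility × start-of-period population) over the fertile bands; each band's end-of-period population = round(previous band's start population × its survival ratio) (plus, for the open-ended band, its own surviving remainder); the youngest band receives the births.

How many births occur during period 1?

Call the bands 1 to 6, youngest first.
Period 1.
Births: 5200 × 0.519 = 2699
Band 2: 11800 × 0.966 = 11399
Band 3: 10700 × 0.958 = 10251
Band 4: 10500 × 0.948 = 9954
Band 5: 5200 × 0.957 = 4976
Band 6: 10400 × 0.937 + 6100 × 0.497 = 9745 + 3032 = 12777
End of period: [2699, 11399, 10251, 9954, 4976, 12777]

2699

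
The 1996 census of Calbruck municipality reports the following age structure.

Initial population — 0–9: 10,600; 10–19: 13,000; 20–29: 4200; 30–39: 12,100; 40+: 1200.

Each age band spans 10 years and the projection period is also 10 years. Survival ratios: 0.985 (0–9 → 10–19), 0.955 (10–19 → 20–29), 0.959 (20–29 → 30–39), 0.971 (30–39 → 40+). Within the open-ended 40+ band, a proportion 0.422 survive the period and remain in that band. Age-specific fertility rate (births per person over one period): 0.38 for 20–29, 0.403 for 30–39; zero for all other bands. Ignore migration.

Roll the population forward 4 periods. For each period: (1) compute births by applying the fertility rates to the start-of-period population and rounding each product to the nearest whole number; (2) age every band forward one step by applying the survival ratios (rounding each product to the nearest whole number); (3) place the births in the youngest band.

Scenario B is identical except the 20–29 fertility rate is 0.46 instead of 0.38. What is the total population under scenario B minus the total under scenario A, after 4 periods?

Let group 1 be 0–9 through group 5 = 40+.
— Period 1 —
Births: 4200 × 0.38 = 1596  |  12100 × 0.403 = 4876 → total 6472
Group 2: 10600 × 0.985 = 10441
Group 3: 13000 × 0.955 = 12415
Group 4: 4200 × 0.959 = 4028
Group 5: 12100 × 0.971 + 1200 × 0.422 = 11749 + 506 = 12255
Population now: 0–9=6472, 10–19=10441, 20–29=12415, 30–39=4028, 40+=12255
— Period 2 —
Births: 12415 × 0.38 = 4718  |  4028 × 0.403 = 1623 → total 6341
Group 2: 6472 × 0.985 = 6375
Group 3: 10441 × 0.955 = 9971
Group 4: 12415 × 0.959 = 11906
Group 5: 4028 × 0.971 + 12255 × 0.422 = 3911 + 5172 = 9083
Population now: 0–9=6341, 10–19=6375, 20–29=9971, 30–39=11906, 40+=9083
— Period 3 —
Births: 9971 × 0.38 = 3789  |  11906 × 0.403 = 4798 → total 8587
Group 2: 6341 × 0.985 = 6246
Group 3: 6375 × 0.955 = 6088
Group 4: 9971 × 0.959 = 9562
Group 5: 11906 × 0.971 + 9083 × 0.422 = 11561 + 3833 = 15394
Population now: 0–9=8587, 10–19=6246, 20–29=6088, 30–39=9562, 40+=15394
— Period 4 —
Births: 6088 × 0.38 = 2313  |  9562 × 0.403 = 3853 → total 6166
Group 2: 8587 × 0.985 = 8458
Group 3: 6246 × 0.955 = 5965
Group 4: 6088 × 0.959 = 5838
Group 5: 9562 × 0.971 + 15394 × 0.422 = 9285 + 6496 = 15781
Population now: 0–9=6166, 10–19=8458, 20–29=5965, 30–39=5838, 40+=15781
Scenario A total after 4 periods: 42208
Scenario B projection —
— Period 1 —
Births: 4200 × 0.46 = 1932  |  12100 × 0.403 = 4876 → total 6808
Group 2: 10600 × 0.985 = 10441
Group 3: 13000 × 0.955 = 12415
Group 4: 4200 × 0.959 = 4028
Group 5: 12100 × 0.971 + 1200 × 0.422 = 11749 + 506 = 12255
Population now: 0–9=6808, 10–19=10441, 20–29=12415, 30–39=4028, 40+=12255
— Period 2 —
Births: 12415 × 0.46 = 5711  |  4028 × 0.403 = 1623 → total 7334
Group 2: 6808 × 0.985 = 6706
Group 3: 10441 × 0.955 = 9971
Group 4: 12415 × 0.959 = 11906
Group 5: 4028 × 0.971 + 12255 × 0.422 = 3911 + 5172 = 9083
Population now: 0–9=7334, 10–19=6706, 20–29=9971, 30–39=11906, 40+=9083
— Period 3 —
Births: 9971 × 0.46 = 4587  |  11906 × 0.403 = 4798 → total 9385
Group 2: 7334 × 0.985 = 7224
Group 3: 6706 × 0.955 = 6404
Group 4: 9971 × 0.959 = 9562
Group 5: 11906 × 0.971 + 9083 × 0.422 = 11561 + 3833 = 15394
Population now: 0–9=9385, 10–19=7224, 20–29=6404, 30–39=9562, 40+=15394
— Period 4 —
Births: 6404 × 0.46 = 2946  |  9562 × 0.403 = 3853 → total 6799
Group 2: 9385 × 0.985 = 9244
Group 3: 7224 × 0.955 = 6899
Group 4: 6404 × 0.959 = 6141
Group 5: 9562 × 0.971 + 15394 × 0.422 = 9285 + 6496 = 15781
Population now: 0–9=6799, 10–19=9244, 20–29=6899, 30–39=6141, 40+=15781
Scenario B total after 4 periods: 44864
Difference B − A = 44864 − 42208 = 2656

2656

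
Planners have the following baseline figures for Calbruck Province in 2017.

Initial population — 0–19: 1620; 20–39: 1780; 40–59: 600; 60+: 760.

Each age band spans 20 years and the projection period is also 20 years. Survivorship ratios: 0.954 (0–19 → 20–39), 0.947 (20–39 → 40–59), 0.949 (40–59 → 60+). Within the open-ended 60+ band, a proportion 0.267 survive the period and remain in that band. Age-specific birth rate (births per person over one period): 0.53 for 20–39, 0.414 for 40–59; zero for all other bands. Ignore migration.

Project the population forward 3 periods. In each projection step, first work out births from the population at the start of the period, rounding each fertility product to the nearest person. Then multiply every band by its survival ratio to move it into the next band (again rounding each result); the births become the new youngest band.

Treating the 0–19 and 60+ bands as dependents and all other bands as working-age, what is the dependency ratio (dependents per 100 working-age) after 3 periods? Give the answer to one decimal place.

122.0

[period 1]
Births: 1780 × 0.53 = 943 ; 600 × 0.414 = 248 — total 1191
20–39: 1620 × 0.954 = 1545
40–59: 1780 × 0.947 = 1686
60+: 600 × 0.949 + 760 × 0.267 = 569 + 203 = 772
Population now: 0–19=1191, 20–39=1545, 40–59=1686, 60+=772
[period 2]
Births: 1545 × 0.53 = 819 ; 1686 × 0.414 = 698 — total 1517
20–39: 1191 × 0.954 = 1136
40–59: 1545 × 0.947 = 1463
60+: 1686 × 0.949 + 772 × 0.267 = 1600 + 206 = 1806
Population now: 0–19=1517, 20–39=1136, 40–59=1463, 60+=1806
[period 3]
Births: 1136 × 0.53 = 602 ; 1463 × 0.414 = 606 — total 1208
20–39: 1517 × 0.954 = 1447
40–59: 1136 × 0.947 = 1076
60+: 1463 × 0.949 + 1806 × 0.267 = 1388 + 482 = 1870
Population now: 0–19=1208, 20–39=1447, 40–59=1076, 60+=1870
Dependents (band 0–19 + band 60+) = 1208 + 1870 = 3078; working-age = 2523; ratio = 3078/2523 × 100 = 122.0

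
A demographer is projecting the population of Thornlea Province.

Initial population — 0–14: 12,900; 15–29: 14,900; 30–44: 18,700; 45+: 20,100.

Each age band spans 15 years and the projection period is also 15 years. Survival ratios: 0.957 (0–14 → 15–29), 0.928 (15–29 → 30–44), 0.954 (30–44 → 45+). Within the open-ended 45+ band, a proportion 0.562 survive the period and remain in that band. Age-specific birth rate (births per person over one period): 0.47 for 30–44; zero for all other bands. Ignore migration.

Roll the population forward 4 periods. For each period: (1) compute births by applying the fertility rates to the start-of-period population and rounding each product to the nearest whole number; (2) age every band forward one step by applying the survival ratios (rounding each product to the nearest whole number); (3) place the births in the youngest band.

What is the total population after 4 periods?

37518

Period 1:
Births: 18700 * 0.47 = 8789
15–29: 12900 * 0.957 = 12345
30–44: 14900 * 0.928 = 13827
45+: 18700 * 0.954 + 20100 * 0.562 = 17840 + 11296 = 29136
→ [8789, 12345, 13827, 29136]
Period 2:
Births: 13827 * 0.47 = 6499
15–29: 8789 * 0.957 = 8411
30–44: 12345 * 0.928 = 11456
45+: 13827 * 0.954 + 29136 * 0.562 = 13191 + 16374 = 29565
→ [6499, 8411, 11456, 29565]
Period 3:
Births: 11456 * 0.47 = 5384
15–29: 6499 * 0.957 = 6220
30–44: 8411 * 0.928 = 7805
45+: 11456 * 0.954 + 29565 * 0.562 = 10929 + 16616 = 27545
→ [5384, 6220, 7805, 27545]
Period 4:
Births: 7805 * 0.47 = 3668
15–29: 5384 * 0.957 = 5152
30–44: 6220 * 0.928 = 5772
45+: 7805 * 0.954 + 27545 * 0.562 = 7446 + 15480 = 22926
→ [3668, 5152, 5772, 22926]
Total after period 4: 3668 + 5152 + 5772 + 22926 = 37518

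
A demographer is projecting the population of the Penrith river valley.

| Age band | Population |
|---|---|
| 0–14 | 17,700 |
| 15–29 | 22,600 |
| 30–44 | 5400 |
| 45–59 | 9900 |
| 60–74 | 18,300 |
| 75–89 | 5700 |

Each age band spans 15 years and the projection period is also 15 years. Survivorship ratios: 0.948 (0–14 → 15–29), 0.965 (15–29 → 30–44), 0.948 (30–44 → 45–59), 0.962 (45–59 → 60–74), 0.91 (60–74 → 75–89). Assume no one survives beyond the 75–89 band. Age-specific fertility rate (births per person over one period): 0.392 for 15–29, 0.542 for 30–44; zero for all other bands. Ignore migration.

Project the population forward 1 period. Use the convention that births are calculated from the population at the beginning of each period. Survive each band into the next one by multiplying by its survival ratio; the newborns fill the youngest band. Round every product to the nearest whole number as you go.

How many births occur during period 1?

11786

After projecting period 1:
Births: 22600 × 0.392 = 8859, 5400 × 0.542 = 2927 → total 11786
15–29: 17700 × 0.948 = 16780
30–44: 22600 × 0.965 = 21809
45–59: 5400 × 0.948 = 5119
60–74: 9900 × 0.962 = 9524
75–89: 18300 × 0.91 = 16653
End of period: [11786, 16780, 21809, 5119, 9524, 16653]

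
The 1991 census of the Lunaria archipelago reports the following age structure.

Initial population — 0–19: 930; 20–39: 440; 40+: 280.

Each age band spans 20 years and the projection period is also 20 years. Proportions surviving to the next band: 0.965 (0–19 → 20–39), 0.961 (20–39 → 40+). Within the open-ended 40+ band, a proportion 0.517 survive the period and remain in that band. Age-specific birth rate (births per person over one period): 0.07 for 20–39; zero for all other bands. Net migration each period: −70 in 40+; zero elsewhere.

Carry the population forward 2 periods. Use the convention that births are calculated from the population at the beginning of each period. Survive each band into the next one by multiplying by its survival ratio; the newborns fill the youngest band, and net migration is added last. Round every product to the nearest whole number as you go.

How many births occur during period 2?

Let band 1 be 0–19 through band 3 = 40+.
[period 1]
Births: 440 × 0.07 = 31
Band 2: 930 × 0.965 = 897
Band 3: 440 × 0.961 + 280 × 0.517 = 423 + 145 = 568
Net migration: Band 3 − 70 → 498
Giving 31 / 897 / 498.
[period 2]
Births: 897 × 0.07 = 63
Band 2: 31 × 0.965 = 30
Band 3: 897 × 0.961 + 498 × 0.517 = 862 + 257 = 1119
Net migration: Band 3 − 70 → 1049
Giving 63 / 30 / 1049.

63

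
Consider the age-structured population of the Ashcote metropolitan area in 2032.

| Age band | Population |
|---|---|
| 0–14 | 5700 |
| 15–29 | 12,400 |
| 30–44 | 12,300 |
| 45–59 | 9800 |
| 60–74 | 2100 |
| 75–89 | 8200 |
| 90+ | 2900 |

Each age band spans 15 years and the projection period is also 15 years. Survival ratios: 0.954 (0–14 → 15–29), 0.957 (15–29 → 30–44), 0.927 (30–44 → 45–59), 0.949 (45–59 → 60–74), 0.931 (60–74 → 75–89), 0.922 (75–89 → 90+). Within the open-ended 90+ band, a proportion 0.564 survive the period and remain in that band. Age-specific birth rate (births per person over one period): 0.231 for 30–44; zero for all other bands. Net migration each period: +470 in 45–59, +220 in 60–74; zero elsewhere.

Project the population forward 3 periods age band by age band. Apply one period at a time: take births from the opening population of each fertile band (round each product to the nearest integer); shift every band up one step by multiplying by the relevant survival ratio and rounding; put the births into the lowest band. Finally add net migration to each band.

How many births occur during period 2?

2741

(Groups numbered youngest = 1 to oldest = 7.)
Period 1:
Births: 12300 × 0.231 = 2841
Group 2: 5700 × 0.954 = 5438
Group 3: 12400 × 0.957 = 11867
Group 4: 12300 × 0.927 = 11402
Group 5: 9800 × 0.949 = 9300
Group 6: 2100 × 0.931 = 1955
Group 7: 8200 × 0.922 + 2900 × 0.564 = 7560 + 1636 = 9196
Net migration: Group 4 + 470 → 11872; Group 5 + 220 → 9520
→ [2841, 5438, 11867, 11872, 9520, 1955, 9196]
Period 2:
Births: 11867 × 0.231 = 2741
Group 2: 2841 × 0.954 = 2710
Group 3: 5438 × 0.957 = 5204
Group 4: 11867 × 0.927 = 11001
Group 5: 11872 × 0.949 = 11267
Group 6: 9520 × 0.931 = 8863
Group 7: 1955 × 0.922 + 9196 × 0.564 = 1803 + 5187 = 6990
Net migration: Group 4 + 470 → 11471; Group 5 + 220 → 11487
→ [2741, 2710, 5204, 11471, 11487, 8863, 6990]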